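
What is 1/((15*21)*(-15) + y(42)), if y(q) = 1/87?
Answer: -87/411074 ≈ -0.00021164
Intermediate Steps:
y(q) = 1/87
1/((15*21)*(-15) + y(42)) = 1/((15*21)*(-15) + 1/87) = 1/(315*(-15) + 1/87) = 1/(-4725 + 1/87) = 1/(-411074/87) = -87/411074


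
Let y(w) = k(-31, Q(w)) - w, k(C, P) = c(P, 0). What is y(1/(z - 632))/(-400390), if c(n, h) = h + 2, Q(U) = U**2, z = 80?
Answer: -221/44203056 ≈ -4.9997e-6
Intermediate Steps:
c(n, h) = 2 + h
k(C, P) = 2 (k(C, P) = 2 + 0 = 2)
y(w) = 2 - w
y(1/(z - 632))/(-400390) = (2 - 1/(80 - 632))/(-400390) = (2 - 1/(-552))*(-1/400390) = (2 - 1*(-1/552))*(-1/400390) = (2 + 1/552)*(-1/400390) = (1105/552)*(-1/400390) = -221/44203056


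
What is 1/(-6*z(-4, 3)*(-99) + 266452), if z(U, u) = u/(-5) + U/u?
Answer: 5/1326518 ≈ 3.7693e-6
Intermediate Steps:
z(U, u) = -u/5 + U/u (z(U, u) = u*(-1/5) + U/u = -u/5 + U/u)
1/(-6*z(-4, 3)*(-99) + 266452) = 1/(-6*(-1/5*3 - 4/3)*(-99) + 266452) = 1/(-6*(-3/5 - 4*1/3)*(-99) + 266452) = 1/(-6*(-3/5 - 4/3)*(-99) + 266452) = 1/(-6*(-29/15)*(-99) + 266452) = 1/((58/5)*(-99) + 266452) = 1/(-5742/5 + 266452) = 1/(1326518/5) = 5/1326518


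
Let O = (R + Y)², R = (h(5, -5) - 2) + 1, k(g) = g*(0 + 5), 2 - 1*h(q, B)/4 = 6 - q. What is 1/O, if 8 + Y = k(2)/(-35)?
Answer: 49/1369 ≈ 0.035793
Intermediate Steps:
h(q, B) = -16 + 4*q (h(q, B) = 8 - 4*(6 - q) = 8 + (-24 + 4*q) = -16 + 4*q)
k(g) = 5*g (k(g) = g*5 = 5*g)
Y = -58/7 (Y = -8 + (5*2)/(-35) = -8 + 10*(-1/35) = -8 - 2/7 = -58/7 ≈ -8.2857)
R = 3 (R = ((-16 + 4*5) - 2) + 1 = ((-16 + 20) - 2) + 1 = (4 - 2) + 1 = 2 + 1 = 3)
O = 1369/49 (O = (3 - 58/7)² = (-37/7)² = 1369/49 ≈ 27.939)
1/O = 1/(1369/49) = 49/1369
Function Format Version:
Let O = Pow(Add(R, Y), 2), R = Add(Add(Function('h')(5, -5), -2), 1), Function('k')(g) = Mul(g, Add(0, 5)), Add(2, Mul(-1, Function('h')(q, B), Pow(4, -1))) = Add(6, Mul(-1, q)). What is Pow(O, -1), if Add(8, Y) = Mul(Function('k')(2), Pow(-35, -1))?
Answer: Rational(49, 1369) ≈ 0.035793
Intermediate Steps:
Function('h')(q, B) = Add(-16, Mul(4, q)) (Function('h')(q, B) = Add(8, Mul(-4, Add(6, Mul(-1, q)))) = Add(8, Add(-24, Mul(4, q))) = Add(-16, Mul(4, q)))
Function('k')(g) = Mul(5, g) (Function('k')(g) = Mul(g, 5) = Mul(5, g))
Y = Rational(-58, 7) (Y = Add(-8, Mul(Mul(5, 2), Pow(-35, -1))) = Add(-8, Mul(10, Rational(-1, 35))) = Add(-8, Rational(-2, 7)) = Rational(-58, 7) ≈ -8.2857)
R = 3 (R = Add(Add(Add(-16, Mul(4, 5)), -2), 1) = Add(Add(Add(-16, 20), -2), 1) = Add(Add(4, -2), 1) = Add(2, 1) = 3)
O = Rational(1369, 49) (O = Pow(Add(3, Rational(-58, 7)), 2) = Pow(Rational(-37, 7), 2) = Rational(1369, 49) ≈ 27.939)
Pow(O, -1) = Pow(Rational(1369, 49), -1) = Rational(49, 1369)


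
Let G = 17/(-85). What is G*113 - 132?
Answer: -773/5 ≈ -154.60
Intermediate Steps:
G = -⅕ (G = 17*(-1/85) = -⅕ ≈ -0.20000)
G*113 - 132 = -⅕*113 - 132 = -113/5 - 132 = -773/5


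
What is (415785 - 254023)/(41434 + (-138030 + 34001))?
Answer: -161762/62595 ≈ -2.5843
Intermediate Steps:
(415785 - 254023)/(41434 + (-138030 + 34001)) = 161762/(41434 - 104029) = 161762/(-62595) = 161762*(-1/62595) = -161762/62595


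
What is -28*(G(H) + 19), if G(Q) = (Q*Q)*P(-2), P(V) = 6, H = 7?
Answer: -8764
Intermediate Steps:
G(Q) = 6*Q² (G(Q) = (Q*Q)*6 = Q²*6 = 6*Q²)
-28*(G(H) + 19) = -28*(6*7² + 19) = -28*(6*49 + 19) = -28*(294 + 19) = -28*313 = -8764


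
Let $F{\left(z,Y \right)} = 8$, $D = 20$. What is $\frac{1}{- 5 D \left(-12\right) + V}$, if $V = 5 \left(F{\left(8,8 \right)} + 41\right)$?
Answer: $\frac{1}{1445} \approx 0.00069204$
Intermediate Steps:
$V = 245$ ($V = 5 \left(8 + 41\right) = 5 \cdot 49 = 245$)
$\frac{1}{- 5 D \left(-12\right) + V} = \frac{1}{\left(-5\right) 20 \left(-12\right) + 245} = \frac{1}{\left(-100\right) \left(-12\right) + 245} = \frac{1}{1200 + 245} = \frac{1}{1445}$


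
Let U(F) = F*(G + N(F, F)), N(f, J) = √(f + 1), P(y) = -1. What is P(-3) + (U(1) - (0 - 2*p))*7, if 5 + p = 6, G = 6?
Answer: 55 + 7*√2 ≈ 64.900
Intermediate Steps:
p = 1 (p = -5 + 6 = 1)
N(f, J) = √(1 + f)
U(F) = F*(6 + √(1 + F))
P(-3) + (U(1) - (0 - 2*p))*7 = -1 + (1*(6 + √(1 + 1)) - (0 - 2*1))*7 = -1 + (1*(6 + √2) - (0 - 2))*7 = -1 + ((6 + √2) - 1*(-2))*7 = -1 + ((6 + √2) + 2)*7 = -1 + (8 + √2)*7 = -1 + (56 + 7*√2) = 55 + 7*√2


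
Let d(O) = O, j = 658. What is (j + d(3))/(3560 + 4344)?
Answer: 661/7904 ≈ 0.083629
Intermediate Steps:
(j + d(3))/(3560 + 4344) = (658 + 3)/(3560 + 4344) = 661/7904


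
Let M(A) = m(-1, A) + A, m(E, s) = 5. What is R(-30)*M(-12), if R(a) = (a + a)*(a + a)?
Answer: -25200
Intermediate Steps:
R(a) = 4*a² (R(a) = (2*a)*(2*a) = 4*a²)
M(A) = 5 + A
R(-30)*M(-12) = (4*(-30)²)*(5 - 12) = (4*900)*(-7) = 3600*(-7) = -25200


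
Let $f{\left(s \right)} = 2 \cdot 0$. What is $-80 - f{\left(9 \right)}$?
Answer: $-80$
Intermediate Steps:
$f{\left(s \right)} = 0$
$-80 - f{\left(9 \right)} = -80 - 0 = -80 + 0 = -80$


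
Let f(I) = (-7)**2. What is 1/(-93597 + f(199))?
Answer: -1/93548 ≈ -1.0690e-5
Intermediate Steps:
f(I) = 49
1/(-93597 + f(199)) = 1/(-93597 + 49) = 1/(-93548) = -1/93548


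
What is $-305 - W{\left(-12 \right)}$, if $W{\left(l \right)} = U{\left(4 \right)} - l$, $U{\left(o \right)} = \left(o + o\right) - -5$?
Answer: $-330$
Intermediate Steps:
$U{\left(o \right)} = 5 + 2 o$ ($U{\left(o \right)} = 2 o + 5 = 5 + 2 o$)
$W{\left(l \right)} = 13 - l$ ($W{\left(l \right)} = \left(5 + 2 \cdot 4\right) - l = \left(5 + 8\right) - l = 13 - l$)
$-305 - W{\left(-12 \right)} = -305 - \left(13 - -12\right) = -305 - \left(13 + 12\right) = -305 - 25 = -330$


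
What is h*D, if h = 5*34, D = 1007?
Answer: 171190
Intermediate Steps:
h = 170
h*D = 170*1007 = 171190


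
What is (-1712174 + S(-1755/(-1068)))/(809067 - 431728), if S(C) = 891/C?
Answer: -111256066/24527035 ≈ -4.5361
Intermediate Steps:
(-1712174 + S(-1755/(-1068)))/(809067 - 431728) = (-1712174 + 891/((-1755/(-1068))))/(809067 - 431728) = (-1712174 + 891/((-1755*(-1/1068))))/377339 = (-1712174 + 891/(585/356))*(1/377339) = (-1712174 + 891*(356/585))*(1/377339) = (-1712174 + 35244/65)*(1/377339) = -111256066/65*1/377339 = -111256066/24527035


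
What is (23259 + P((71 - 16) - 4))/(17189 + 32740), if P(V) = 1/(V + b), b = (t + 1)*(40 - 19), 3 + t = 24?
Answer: 11931868/25613577 ≈ 0.46584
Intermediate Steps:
t = 21 (t = -3 + 24 = 21)
b = 462 (b = (21 + 1)*(40 - 19) = 22*21 = 462)
P(V) = 1/(462 + V) (P(V) = 1/(V + 462) = 1/(462 + V))
(23259 + P((71 - 16) - 4))/(17189 + 32740) = (23259 + 1/(462 + ((71 - 16) - 4)))/(17189 + 32740) = (23259 + 1/(462 + (55 - 4)))/49929 = (23259 + 1/(462 + 51))*(1/49929) = (23259 + 1/513)*(1/49929) = (11931868/513)*(1/49929) = 11931868/25613577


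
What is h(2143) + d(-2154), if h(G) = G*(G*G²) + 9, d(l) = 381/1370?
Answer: 28894105310126081/1370 ≈ 2.1091e+13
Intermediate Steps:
d(l) = 381/1370 (d(l) = 381*(1/1370) = 381/1370)
h(G) = 9 + G⁴ (h(G) = G*G³ + 9 = G⁴ + 9 = 9 + G⁴)
h(2143) + d(-2154) = (9 + 2143⁴) + 381/1370 = (9 + 21090587817601) + 381/1370 = 21090587817610 + 381/1370 = 28894105310126081/1370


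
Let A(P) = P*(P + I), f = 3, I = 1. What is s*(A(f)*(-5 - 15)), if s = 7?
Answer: -1680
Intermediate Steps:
A(P) = P*(1 + P) (A(P) = P*(P + 1) = P*(1 + P))
s*(A(f)*(-5 - 15)) = 7*((3*(1 + 3))*(-5 - 15)) = 7*((3*4)*(-20)) = 7*(12*(-20)) = 7*(-240) = -1680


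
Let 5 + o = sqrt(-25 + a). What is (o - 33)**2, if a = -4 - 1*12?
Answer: (38 - I*sqrt(41))**2 ≈ 1403.0 - 486.64*I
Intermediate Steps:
a = -16 (a = -4 - 12 = -16)
o = -5 + I*sqrt(41) (o = -5 + sqrt(-25 - 16) = -5 + sqrt(-41) = -5 + I*sqrt(41) ≈ -5.0 + 6.4031*I)
(o - 33)**2 = ((-5 + I*sqrt(41)) - 33)**2 = (-38 + I*sqrt(41))**2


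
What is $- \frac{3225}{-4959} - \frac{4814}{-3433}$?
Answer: $\frac{11648017}{5674749} \approx 2.0526$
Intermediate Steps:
$- \frac{3225}{-4959} - \frac{4814}{-3433} = \left(-3225\right) \left(- \frac{1}{4959}\right) - - \frac{4814}{3433} = \frac{1075}{1653} + \frac{4814}{3433} = \frac{11648017}{5674749}$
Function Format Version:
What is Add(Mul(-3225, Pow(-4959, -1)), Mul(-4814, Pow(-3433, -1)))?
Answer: Rational(11648017, 5674749) ≈ 2.0526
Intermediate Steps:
Add(Mul(-3225, Pow(-4959, -1)), Mul(-4814, Pow(-3433, -1))) = Add(Mul(-3225, Rational(-1, 4959)), Mul(-4814, Rational(-1, 3433))) = Add(Rational(1075, 1653), Rational(4814, 3433)) = Rational(11648017, 5674749)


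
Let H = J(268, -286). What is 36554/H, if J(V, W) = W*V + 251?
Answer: -36554/76397 ≈ -0.47847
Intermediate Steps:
J(V, W) = 251 + V*W (J(V, W) = V*W + 251 = 251 + V*W)
H = -76397 (H = 251 + 268*(-286) = 251 - 76648 = -76397)
36554/H = 36554/(-76397) = 36554*(-1/76397) = -36554/76397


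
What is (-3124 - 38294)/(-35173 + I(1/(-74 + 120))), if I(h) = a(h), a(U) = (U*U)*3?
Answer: 87640488/74426065 ≈ 1.1776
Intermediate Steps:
a(U) = 3*U² (a(U) = U²*3 = 3*U²)
I(h) = 3*h²
(-3124 - 38294)/(-35173 + I(1/(-74 + 120))) = (-3124 - 38294)/(-35173 + 3*(1/(-74 + 120))²) = -41418/(-35173 + 3*(1/46)²) = -41418/(-35173 + 3*(1/2116)) = -41418/(-35173 + 3/2116) = -41418/(-74426065/2116) = -41418*(-2116/74426065) = 87640488/74426065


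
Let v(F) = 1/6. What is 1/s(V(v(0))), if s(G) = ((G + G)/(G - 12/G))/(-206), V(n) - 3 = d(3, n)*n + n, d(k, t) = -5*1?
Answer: 6077/49 ≈ 124.02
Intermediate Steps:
v(F) = ⅙
d(k, t) = -5
V(n) = 3 - 4*n (V(n) = 3 + (-5*n + n) = 3 - 4*n)
s(G) = -G/(103*(G - 12/G)) (s(G) = ((2*G)/(G - 12/G))*(-1/206) = (2*G/(G - 12/G))*(-1/206) = -G/(103*(G - 12/G)))
1/s(V(v(0))) = 1/(-(3 - 4*⅙)²/(-1236 + 103*(3 - 4*⅙)²)) = 1/(-(3 - ⅔)²/(-1236 + 103*(3 - ⅔)²)) = 1/(-(7/3)²/(-1236 + 103*(7/3)²)) = 1/(-1*49/9/(-1236 + 103*(49/9))) = 1/(-1*49/9/(-1236 + 5047/9)) = 1/(-1*49/9/(-6077/9)) = 1/(-1*49/9*(-9/6077)) = 1/(49/6077) = 6077/49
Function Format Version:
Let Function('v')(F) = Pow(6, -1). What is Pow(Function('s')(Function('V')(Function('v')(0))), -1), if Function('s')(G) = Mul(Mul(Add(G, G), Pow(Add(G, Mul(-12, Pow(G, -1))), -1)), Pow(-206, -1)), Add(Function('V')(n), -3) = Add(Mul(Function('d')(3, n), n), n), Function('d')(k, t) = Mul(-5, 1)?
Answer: Rational(6077, 49) ≈ 124.02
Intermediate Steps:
Function('v')(F) = Rational(1, 6)
Function('d')(k, t) = -5
Function('V')(n) = Add(3, Mul(-4, n)) (Function('V')(n) = Add(3, Add(Mul(-5, n), n)) = Add(3, Mul(-4, n)))
Function('s')(G) = Mul(Rational(-1, 103), G, Pow(Add(G, Mul(-12, Pow(G, -1))), -1)) (Function('s')(G) = Mul(Mul(Mul(2, G), Pow(Add(G, Mul(-12, Pow(G, -1))), -1)), Rational(-1, 206)) = Mul(Mul(2, G, Pow(Add(G, Mul(-12, Pow(G, -1))), -1)), Rational(-1, 206)) = Mul(Rational(-1, 103), G, Pow(Add(G, Mul(-12, Pow(G, -1))), -1)))
Pow(Function('s')(Function('V')(Function('v')(0))), -1) = Pow(Mul(-1, Pow(Add(3, Mul(-4, Rational(1, 6))), 2), Pow(Add(-1236, Mul(103, Pow(Add(3, Mul(-4, Rational(1, 6))), 2))), -1)), -1) = Pow(Mul(-1, Pow(Add(3, Rational(-2, 3)), 2), Pow(Add(-1236, Mul(103, Pow(Add(3, Rational(-2, 3)), 2))), -1)), -1) = Pow(Mul(-1, Pow(Rational(7, 3), 2), Pow(Add(-1236, Mul(103, Pow(Rational(7, 3), 2))), -1)), -1) = Pow(Mul(-1, Rational(49, 9), Pow(Add(-1236, Mul(103, Rational(49, 9))), -1)), -1) = Pow(Mul(-1, Rational(49, 9), Pow(Add(-1236, Rational(5047, 9)), -1)), -1) = Pow(Mul(-1, Rational(49, 9), Pow(Rational(-6077, 9), -1)), -1) = Pow(Mul(-1, Rational(49, 9), Rational(-9, 6077)), -1) = Pow(Rational(49, 6077), -1) = Rational(6077, 49)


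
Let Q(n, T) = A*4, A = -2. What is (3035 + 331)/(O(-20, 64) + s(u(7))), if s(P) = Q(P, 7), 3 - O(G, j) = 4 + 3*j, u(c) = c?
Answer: -1122/67 ≈ -16.746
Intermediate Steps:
Q(n, T) = -8 (Q(n, T) = -2*4 = -8)
O(G, j) = -1 - 3*j (O(G, j) = 3 - (4 + 3*j) = 3 + (-4 - 3*j) = -1 - 3*j)
s(P) = -8
(3035 + 331)/(O(-20, 64) + s(u(7))) = (3035 + 331)/((-1 - 3*64) - 8) = 3366/((-1 - 192) - 8) = 3366/(-193 - 8) = 3366/(-201) = 3366*(-1/201) = -1122/67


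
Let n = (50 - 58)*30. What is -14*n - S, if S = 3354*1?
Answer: 6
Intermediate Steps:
S = 3354
n = -240 (n = -8*30 = -240)
-14*n - S = -14*(-240) - 1*3354 = 3360 - 3354 = 6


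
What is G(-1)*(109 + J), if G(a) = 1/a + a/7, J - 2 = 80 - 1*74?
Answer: -936/7 ≈ -133.71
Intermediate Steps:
J = 8 (J = 2 + (80 - 1*74) = 2 + (80 - 74) = 2 + 6 = 8)
G(a) = 1/a + a/7 (G(a) = 1/a + a*(⅐) = 1/a + a/7)
G(-1)*(109 + J) = (1/(-1) + (⅐)*(-1))*(109 + 8) = (-1 - ⅐)*117 = -8/7*117 = -936/7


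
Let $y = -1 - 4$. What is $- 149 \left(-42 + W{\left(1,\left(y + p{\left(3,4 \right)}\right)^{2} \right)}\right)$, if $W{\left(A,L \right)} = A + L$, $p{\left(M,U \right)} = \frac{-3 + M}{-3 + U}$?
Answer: $2384$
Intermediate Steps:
$p{\left(M,U \right)} = \frac{-3 + M}{-3 + U}$
$y = -5$ ($y = -1 - 4 = -5$)
$- 149 \left(-42 + W{\left(1,\left(y + p{\left(3,4 \right)}\right)^{2} \right)}\right) = - 149 \left(-42 + \left(1 + \left(-5 + \frac{-3 + 3}{-3 + 4}\right)^{2}\right)\right) = - 149 \left(-42 + \left(1 + \left(-5 + 1^{-1} \cdot 0\right)^{2}\right)\right) = - 149 \left(-42 + \left(1 + \left(-5 + 1 \cdot 0\right)^{2}\right)\right) = - 149 \left(-42 + \left(1 + \left(-5 + 0\right)^{2}\right)\right) = - 149 \left(-42 + \left(1 + \left(-5\right)^{2}\right)\right) = - 149 \left(-42 + \left(1 + 25\right)\right) = - 149 \left(-42 + 26\right) = \left(-149\right) \left(-16\right) = 2384$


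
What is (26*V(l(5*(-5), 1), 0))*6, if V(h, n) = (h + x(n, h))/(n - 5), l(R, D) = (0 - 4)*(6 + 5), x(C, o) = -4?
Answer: 7488/5 ≈ 1497.6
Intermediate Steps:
l(R, D) = -44 (l(R, D) = -4*11 = -44)
V(h, n) = (-4 + h)/(-5 + n) (V(h, n) = (h - 4)/(n - 5) = (-4 + h)/(-5 + n))
(26*V(l(5*(-5), 1), 0))*6 = (26*((-4 - 44)/(-5 + 0)))*6 = (26*(-48/(-5)))*6 = (26*(-⅕*(-48)))*6 = (26*(48/5))*6 = (1248/5)*6 = 7488/5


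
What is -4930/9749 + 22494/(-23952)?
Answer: -56229561/38918008 ≈ -1.4448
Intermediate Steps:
-4930/9749 + 22494/(-23952) = -4930*1/9749 + 22494*(-1/23952) = -4930/9749 - 3749/3992 = -56229561/38918008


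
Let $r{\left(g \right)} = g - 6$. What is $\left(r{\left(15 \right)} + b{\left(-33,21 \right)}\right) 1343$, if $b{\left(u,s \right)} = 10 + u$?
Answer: $-18802$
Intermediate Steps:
$r{\left(g \right)} = -6 + g$ ($r{\left(g \right)} = g - 6 = -6 + g$)
$\left(r{\left(15 \right)} + b{\left(-33,21 \right)}\right) 1343 = \left(\left(-6 + 15\right) + \left(10 - 33\right)\right) 1343 = \left(9 - 23\right) 1343 = \left(-14\right) 1343 = -18802$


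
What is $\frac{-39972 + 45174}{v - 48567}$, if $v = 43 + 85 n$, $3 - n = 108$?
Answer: $- \frac{5202}{57449} \approx -0.09055$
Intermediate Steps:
$n = -105$ ($n = 3 - 108 = -105$)
$v = -8882$ ($v = 43 + 85 \left(-105\right) = 43 - 8925 = -8882$)
$\frac{-39972 + 45174}{v - 48567} = \frac{-39972 + 45174}{-8882 - 48567} = \frac{5202}{-57449} = 5202 \left(- \frac{1}{57449}\right) = - \frac{5202}{57449}$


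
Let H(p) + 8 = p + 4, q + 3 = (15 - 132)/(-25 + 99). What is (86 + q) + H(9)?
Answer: 6395/74 ≈ 86.419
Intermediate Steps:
q = -339/74 (q = -3 + (15 - 132)/(-25 + 99) = -3 - 117/74 = -339/74 ≈ -4.5811)
H(p) = -4 + p (H(p) = -8 + (p + 4) = -8 + (4 + p) = -4 + p)
(86 + q) + H(9) = (86 - 339/74) + (-4 + 9) = 6025/74 + 5 = 6395/74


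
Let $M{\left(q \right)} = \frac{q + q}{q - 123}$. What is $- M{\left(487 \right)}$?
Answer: $- \frac{487}{182} \approx -2.6758$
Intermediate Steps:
$M{\left(q \right)} = \frac{2 q}{-123 + q}$
$- M{\left(487 \right)} = - \frac{2 \cdot 487}{-123 + 487} = - \frac{2 \cdot 487}{364} = \left(-1\right) \frac{487}{182} = - \frac{487}{182}$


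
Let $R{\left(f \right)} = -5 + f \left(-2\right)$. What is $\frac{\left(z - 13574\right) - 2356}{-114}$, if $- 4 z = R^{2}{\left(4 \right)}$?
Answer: $\frac{63889}{456} \approx 140.11$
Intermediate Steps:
$R{\left(f \right)} = -5 - 2 f$
$z = - \frac{169}{4}$ ($z = - \frac{\left(-5 - 8\right)^{2}}{4} = - \frac{\left(-13\right)^{2}}{4} = \left(- \frac{1}{4}\right) 169 = - \frac{169}{4} \approx -42.25$)
$\frac{\left(z - 13574\right) - 2356}{-114} = \frac{\left(- \frac{169}{4} - 13574\right) - 2356}{-114} = \left(- \frac{54465}{4} - 2356\right) \left(- \frac{1}{114}\right) = \left(- \frac{63889}{4}\right) \left(- \frac{1}{114}\right) = \frac{63889}{456}$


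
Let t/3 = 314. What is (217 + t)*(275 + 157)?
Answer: 500688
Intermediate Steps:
t = 942 (t = 3*314 = 942)
(217 + t)*(275 + 157) = (217 + 942)*(275 + 157) = 1159*432 = 500688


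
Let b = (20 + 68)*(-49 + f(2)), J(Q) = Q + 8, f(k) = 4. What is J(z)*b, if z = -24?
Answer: 63360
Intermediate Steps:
J(Q) = 8 + Q
b = -3960 (b = (20 + 68)*(-49 + 4) = 88*(-45) = -3960)
J(z)*b = (8 - 24)*(-3960) = -16*(-3960) = 63360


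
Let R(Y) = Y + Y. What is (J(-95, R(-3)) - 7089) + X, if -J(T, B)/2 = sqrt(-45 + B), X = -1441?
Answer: -8530 - 2*I*sqrt(51) ≈ -8530.0 - 14.283*I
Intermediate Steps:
R(Y) = 2*Y
J(T, B) = -2*sqrt(-45 + B)
(J(-95, R(-3)) - 7089) + X = (-2*sqrt(-45 + 2*(-3)) - 7089) - 1441 = (-2*sqrt(-45 - 6) - 7089) - 1441 = (-2*I*sqrt(51) - 7089) - 1441 = (-7089 - 2*I*sqrt(51)) - 1441 = -8530 - 2*I*sqrt(51)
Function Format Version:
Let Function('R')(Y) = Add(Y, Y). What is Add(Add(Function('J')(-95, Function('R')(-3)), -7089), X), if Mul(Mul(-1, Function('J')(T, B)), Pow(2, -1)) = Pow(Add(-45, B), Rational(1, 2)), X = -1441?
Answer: Add(-8530, Mul(-2, I, Pow(51, Rational(1, 2)))) ≈ Add(-8530.0, Mul(-14.283, I))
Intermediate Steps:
Function('R')(Y) = Mul(2, Y)
Function('J')(T, B) = Mul(-2, Pow(Add(-45, B), Rational(1, 2)))
Add(Add(Function('J')(-95, Function('R')(-3)), -7089), X) = Add(Add(Mul(-2, Pow(Add(-45, Mul(2, -3)), Rational(1, 2))), -7089), -1441) = Add(Add(Mul(-2, Pow(Add(-45, -6), Rational(1, 2))), -7089), -1441) = Add(Add(Mul(-2, Pow(-51, Rational(1, 2))), -7089), -1441) = Add(Add(Mul(-2, Mul(I, Pow(51, Rational(1, 2)))), -7089), -1441) = Add(Add(Mul(-2, I, Pow(51, Rational(1, 2))), -7089), -1441) = Add(Add(-7089, Mul(-2, I, Pow(51, Rational(1, 2)))), -1441) = Add(-8530, Mul(-2, I, Pow(51, Rational(1, 2))))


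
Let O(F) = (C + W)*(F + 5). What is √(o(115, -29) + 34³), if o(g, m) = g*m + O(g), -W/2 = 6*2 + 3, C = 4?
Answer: √32849 ≈ 181.24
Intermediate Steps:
W = -30 (W = -2*(6*2 + 3) = -2*(12 + 3) = -2*15 = -30)
O(F) = -130 - 26*F (O(F) = (4 - 30)*(F + 5) = -26*(5 + F) = -130 - 26*F)
o(g, m) = -130 - 26*g + g*m (o(g, m) = g*m + (-130 - 26*g) = -130 - 26*g + g*m)
√(o(115, -29) + 34³) = √((-130 - 26*115 + 115*(-29)) + 34³) = √((-130 - 2990 - 3335) + 39304) = √(-6455 + 39304) = √32849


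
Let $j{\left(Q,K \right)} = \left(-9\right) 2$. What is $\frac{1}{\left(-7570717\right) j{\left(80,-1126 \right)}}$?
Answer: $\frac{1}{136272906} \approx 7.3382 \cdot 10^{-9}$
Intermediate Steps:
$j{\left(Q,K \right)} = -18$
$\frac{1}{\left(-7570717\right) j{\left(80,-1126 \right)}} = \frac{1}{\left(-7570717\right) \left(-18\right)} = \left(- \frac{1}{7570717}\right) \left(- \frac{1}{18}\right) = \frac{1}{136272906}$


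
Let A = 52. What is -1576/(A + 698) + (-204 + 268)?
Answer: 23212/375 ≈ 61.899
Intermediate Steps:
-1576/(A + 698) + (-204 + 268) = -1576/(52 + 698) + (-204 + 268) = -1576/750 + 64 = (1/750)*(-1576) + 64 = -788/375 + 64 = 23212/375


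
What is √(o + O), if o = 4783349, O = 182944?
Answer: √4966293 ≈ 2228.5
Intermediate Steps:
√(o + O) = √(4783349 + 182944) = √4966293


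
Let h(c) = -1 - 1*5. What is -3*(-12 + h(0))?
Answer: 54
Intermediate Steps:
h(c) = -6 (h(c) = -1 - 5 = -6)
-3*(-12 + h(0)) = -3*(-12 - 6) = -3*(-18) = 54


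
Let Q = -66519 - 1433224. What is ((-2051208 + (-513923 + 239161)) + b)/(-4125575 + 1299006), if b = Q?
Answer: 3825713/2826569 ≈ 1.3535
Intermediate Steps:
Q = -1499743
b = -1499743
((-2051208 + (-513923 + 239161)) + b)/(-4125575 + 1299006) = ((-2051208 + (-513923 + 239161)) - 1499743)/(-4125575 + 1299006) = ((-2051208 - 274762) - 1499743)/(-2826569) = (-2325970 - 1499743)*(-1/2826569) = -3825713*(-1/2826569) = 3825713/2826569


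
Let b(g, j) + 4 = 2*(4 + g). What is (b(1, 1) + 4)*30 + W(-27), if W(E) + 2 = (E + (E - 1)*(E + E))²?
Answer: 2205523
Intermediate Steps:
W(E) = -2 + (E + 2*E*(-1 + E))² (W(E) = -2 + (E + (E - 1)*(E + E))² = -2 + (E + (-1 + E)*(2*E))² = -2 + (E + 2*E*(-1 + E))²)
b(g, j) = 4 + 2*g (b(g, j) = -4 + 2*(4 + g) = -4 + (8 + 2*g) = 4 + 2*g)
(b(1, 1) + 4)*30 + W(-27) = ((4 + 2*1) + 4)*30 + (-2 + (-27)²*(-1 + 2*(-27))²) = ((4 + 2) + 4)*30 + (-2 + 729*(-1 - 54)²) = (6 + 4)*30 + (-2 + 729*(-55)²) = 10*30 + (-2 + 729*3025) = 300 + (-2 + 2205225) = 300 + 2205223 = 2205523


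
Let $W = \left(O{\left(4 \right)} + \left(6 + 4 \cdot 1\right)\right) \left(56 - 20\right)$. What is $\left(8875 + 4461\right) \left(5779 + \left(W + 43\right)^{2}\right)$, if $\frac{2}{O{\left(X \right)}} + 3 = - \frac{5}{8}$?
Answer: $\frac{1711201638560}{841} \approx 2.0347 \cdot 10^{9}$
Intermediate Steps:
$O{\left(X \right)} = - \frac{16}{29}$ ($O{\left(X \right)} = \frac{2}{-3 - \frac{5}{8}} = \frac{2}{- \frac{29}{8}} = 2 \left(- \frac{8}{29}\right) = - \frac{16}{29}$)
$W = \frac{9864}{29}$ ($W = \left(- \frac{16}{29} + \left(6 + 4 \cdot 1\right)\right) \left(56 - 20\right) = \left(- \frac{16}{29} + \left(6 + 4\right)\right) 36 = \left(- \frac{16}{29} + 10\right) 36 = \frac{274}{29} \cdot 36 = \frac{9864}{29} \approx 340.14$)
$\left(8875 + 4461\right) \left(5779 + \left(W + 43\right)^{2}\right) = \left(8875 + 4461\right) \left(5779 + \left(\frac{9864}{29} + 43\right)^{2}\right) = 13336 \left(5779 + \left(\frac{11111}{29}\right)^{2}\right) = 13336 \left(5779 + \frac{123454321}{841}\right) = 13336 \cdot \frac{128314460}{841} = \frac{1711201638560}{841}$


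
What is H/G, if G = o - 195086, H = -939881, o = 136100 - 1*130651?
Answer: 939881/189637 ≈ 4.9562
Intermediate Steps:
o = 5449 (o = 136100 - 130651 = 5449)
G = -189637 (G = 5449 - 195086 = -189637)
H/G = -939881/(-189637) = -939881*(-1/189637) = 939881/189637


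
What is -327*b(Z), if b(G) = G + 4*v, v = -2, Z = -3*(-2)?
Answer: 654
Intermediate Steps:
Z = 6
b(G) = -8 + G (b(G) = G + 4*(-2) = G - 8 = -8 + G)
-327*b(Z) = -327*(-8 + 6) = -327*(-2) = 654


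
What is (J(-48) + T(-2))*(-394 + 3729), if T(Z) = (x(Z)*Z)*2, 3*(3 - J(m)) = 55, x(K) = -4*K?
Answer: -473570/3 ≈ -1.5786e+5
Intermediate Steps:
J(m) = -46/3 (J(m) = 3 - 1/3*55 = 3 - 55/3 = -46/3)
T(Z) = -8*Z**2 (T(Z) = ((-4*Z)*Z)*2 = -4*Z**2*2 = -8*Z**2)
(J(-48) + T(-2))*(-394 + 3729) = (-46/3 - 8*(-2)**2)*(-394 + 3729) = (-46/3 - 8*4)*3335 = (-46/3 - 32)*3335 = -142/3*3335 = -473570/3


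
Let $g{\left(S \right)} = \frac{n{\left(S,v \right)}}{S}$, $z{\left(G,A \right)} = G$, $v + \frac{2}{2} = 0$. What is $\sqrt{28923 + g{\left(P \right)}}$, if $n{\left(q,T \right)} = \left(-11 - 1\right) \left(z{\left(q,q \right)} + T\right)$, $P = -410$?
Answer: $\frac{\sqrt{1214983545}}{205} \approx 170.03$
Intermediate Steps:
$v = -1$ ($v = -1 + 0 = -1$)
$n{\left(q,T \right)} = - 12 T - 12 q$ ($n{\left(q,T \right)} = \left(-11 - 1\right) \left(q + T\right) = - 12 \left(T + q\right) = - 12 T - 12 q$)
$g{\left(S \right)} = \frac{12 - 12 S}{S}$ ($g{\left(S \right)} = \frac{\left(-12\right) \left(-1\right) - 12 S}{S} = \frac{12 - 12 S}{S}$)
$\sqrt{28923 + g{\left(P \right)}} = \sqrt{28923 - \left(12 - \frac{12}{-410}\right)} = \sqrt{28923 + \left(-12 + 12 \left(- \frac{1}{410}\right)\right)} = \sqrt{28923 - \frac{2466}{205}} = \sqrt{\frac{5926749}{205}} = \frac{\sqrt{1214983545}}{205}$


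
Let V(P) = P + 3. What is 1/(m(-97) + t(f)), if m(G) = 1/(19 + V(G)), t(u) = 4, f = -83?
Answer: 75/299 ≈ 0.25084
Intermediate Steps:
V(P) = 3 + P
m(G) = 1/(22 + G) (m(G) = 1/(19 + (3 + G)) = 1/(22 + G))
1/(m(-97) + t(f)) = 1/(1/(22 - 97) + 4) = 1/(1/(-75) + 4) = 1/(-1/75 + 4) = 1/(299/75) = 75/299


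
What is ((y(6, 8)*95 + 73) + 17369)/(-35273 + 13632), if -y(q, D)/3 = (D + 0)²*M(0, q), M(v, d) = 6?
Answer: 4842/1139 ≈ 4.2511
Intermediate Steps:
y(q, D) = -18*D² (y(q, D) = -3*(D + 0)²*6 = -3*D²*6 = -18*D²)
((y(6, 8)*95 + 73) + 17369)/(-35273 + 13632) = ((-18*8²*95 + 73) + 17369)/(-35273 + 13632) = ((-18*64*95 + 73) + 17369)/(-21641) = ((-1152*95 + 73) + 17369)*(-1/21641) = ((-109440 + 73) + 17369)*(-1/21641) = (-109367 + 17369)*(-1/21641) = -91998*(-1/21641) = 4842/1139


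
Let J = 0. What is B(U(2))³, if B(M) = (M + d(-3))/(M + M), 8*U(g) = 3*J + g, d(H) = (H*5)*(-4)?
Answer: 13997521/8 ≈ 1.7497e+6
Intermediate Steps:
d(H) = -20*H (d(H) = (5*H)*(-4) = -20*H)
U(g) = g/8 (U(g) = (3*0 + g)/8 = (0 + g)/8 = g/8)
B(M) = (60 + M)/(2*M) (B(M) = (M - 20*(-3))/(M + M) = (M + 60)/((2*M)) = (60 + M)*(1/(2*M)) = (60 + M)/(2*M))
B(U(2))³ = ((60 + (⅛)*2)/(2*(((⅛)*2))))³ = ((60 + ¼)/(2*(¼)))³ = ((½)*4*(241/4))³ = (241/2)³ = 13997521/8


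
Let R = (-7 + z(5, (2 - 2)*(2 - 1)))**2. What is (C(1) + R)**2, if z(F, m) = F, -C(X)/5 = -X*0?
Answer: 16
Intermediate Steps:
C(X) = 0 (C(X) = -5*(-X)*0 = -5*0 = 0)
R = 4 (R = (-7 + 5)**2 = (-2)**2 = 4)
(C(1) + R)**2 = (0 + 4)**2 = 4**2 = 16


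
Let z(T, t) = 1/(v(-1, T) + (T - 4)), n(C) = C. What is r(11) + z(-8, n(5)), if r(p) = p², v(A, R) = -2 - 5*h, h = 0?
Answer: 1693/14 ≈ 120.93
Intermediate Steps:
v(A, R) = -2 (v(A, R) = -2 - 5*0 = -2 + 0 = -2)
z(T, t) = 1/(-6 + T) (z(T, t) = 1/(-2 + (T - 4)) = 1/(-2 + (-4 + T)) = 1/(-6 + T))
r(11) + z(-8, n(5)) = 11² + 1/(-6 - 8) = 121 + 1/(-14) = 121 - 1/14 = 1693/14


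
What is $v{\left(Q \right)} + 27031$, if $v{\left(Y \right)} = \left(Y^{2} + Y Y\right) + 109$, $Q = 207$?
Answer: $112838$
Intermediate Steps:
$v{\left(Y \right)} = 109 + 2 Y^{2}$ ($v{\left(Y \right)} = \left(Y^{2} + Y^{2}\right) + 109 = 2 Y^{2} + 109 = 109 + 2 Y^{2}$)
$v{\left(Q \right)} + 27031 = \left(109 + 2 \cdot 207^{2}\right) + 27031 = \left(109 + 2 \cdot 42849\right) + 27031 = \left(109 + 85698\right) + 27031 = 85807 + 27031 = 112838$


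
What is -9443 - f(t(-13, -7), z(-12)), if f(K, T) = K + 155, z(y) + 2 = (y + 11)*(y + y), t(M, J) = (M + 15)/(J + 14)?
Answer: -67188/7 ≈ -9598.3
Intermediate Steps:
t(M, J) = (15 + M)/(14 + J)
z(y) = -2 + 2*y*(11 + y) (z(y) = -2 + (y + 11)*(y + y) = -2 + (11 + y)*(2*y) = -2 + 2*y*(11 + y))
f(K, T) = 155 + K
-9443 - f(t(-13, -7), z(-12)) = -9443 - (155 + (15 - 13)/(14 - 7)) = -9443 - (155 + 2/7) = -9443 - 1*1087/7 = -9443 - 1087/7 = -67188/7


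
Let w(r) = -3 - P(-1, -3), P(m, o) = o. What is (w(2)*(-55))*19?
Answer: 0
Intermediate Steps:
w(r) = 0 (w(r) = -3 - 1*(-3) = -3 + 3 = 0)
(w(2)*(-55))*19 = (0*(-55))*19 = 0*19 = 0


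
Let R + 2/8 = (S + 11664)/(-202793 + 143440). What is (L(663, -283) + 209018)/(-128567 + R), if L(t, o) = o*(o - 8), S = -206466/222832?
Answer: -1926799665965608/850200304687269 ≈ -2.2663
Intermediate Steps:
S = -103233/111416 (S = -206466*1/222832 = -103233/111416 ≈ -0.92655)
L(t, o) = o*(-8 + o)
R = -2952671453/6612873848 (R = -¼ + (-103233/111416 + 11664)/(-202793 + 143440) = -¼ + (1299452991/111416)/(-59353) = -¼ + (1299452991/111416)*(-1/59353) = -¼ - 1299452991/6612873848 = -2952671453/6612873848 ≈ -0.44650)
(L(663, -283) + 209018)/(-128567 + R) = (-283*(-8 - 283) + 209018)/(-128567 - 2952671453/6612873848) = (-283*(-291) + 209018)/(-850200304687269/6612873848) = (82353 + 209018)*(-6612873848/850200304687269) = 291371*(-6612873848/850200304687269) = -1926799665965608/850200304687269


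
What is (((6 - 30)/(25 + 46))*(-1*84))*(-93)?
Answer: -187488/71 ≈ -2640.7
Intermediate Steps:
(((6 - 30)/(25 + 46))*(-1*84))*(-93) = (-24/71*(-84))*(-93) = (-24*1/71*(-84))*(-93) = -24/71*(-84)*(-93) = (2016/71)*(-93) = -187488/71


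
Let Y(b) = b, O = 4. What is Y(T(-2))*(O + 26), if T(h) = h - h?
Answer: 0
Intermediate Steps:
T(h) = 0
Y(T(-2))*(O + 26) = 0*(4 + 26) = 0*30 = 0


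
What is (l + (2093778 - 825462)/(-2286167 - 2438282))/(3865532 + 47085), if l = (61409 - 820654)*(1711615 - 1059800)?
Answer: -2338069713574542391/18484959473033 ≈ -1.2649e+5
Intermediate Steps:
l = -494887279675 (l = -759245*651815 = -494887279675)
(l + (2093778 - 825462)/(-2286167 - 2438282))/(3865532 + 47085) = (-494887279675 + (2093778 - 825462)/(-2286167 - 2438282))/(3865532 + 47085) = (-494887279675 + 1268316/(-4724449))/3912617 = (-494887279675 + 1268316*(-1/4724449))*(1/3912617) = (-494887279675 - 1268316/4724449)*(1/3912617) = -2338069713574542391/4724449*1/3912617 = -2338069713574542391/18484959473033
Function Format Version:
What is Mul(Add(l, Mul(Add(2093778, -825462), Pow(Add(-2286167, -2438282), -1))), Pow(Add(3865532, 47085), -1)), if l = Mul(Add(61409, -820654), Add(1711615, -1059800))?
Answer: Rational(-2338069713574542391, 18484959473033) ≈ -1.2649e+5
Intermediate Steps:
l = -494887279675 (l = Mul(-759245, 651815) = -494887279675)
Mul(Add(l, Mul(Add(2093778, -825462), Pow(Add(-2286167, -2438282), -1))), Pow(Add(3865532, 47085), -1)) = Mul(Add(-494887279675, Mul(Add(2093778, -825462), Pow(Add(-2286167, -2438282), -1))), Pow(Add(3865532, 47085), -1)) = Mul(Add(-494887279675, Mul(1268316, Pow(-4724449, -1))), Pow(3912617, -1)) = Mul(Add(-494887279675, Mul(1268316, Rational(-1, 4724449))), Rational(1, 3912617)) = Mul(Add(-494887279675, Rational(-1268316, 4724449)), Rational(1, 3912617)) = Mul(Rational(-2338069713574542391, 4724449), Rational(1, 3912617)) = Rational(-2338069713574542391, 18484959473033)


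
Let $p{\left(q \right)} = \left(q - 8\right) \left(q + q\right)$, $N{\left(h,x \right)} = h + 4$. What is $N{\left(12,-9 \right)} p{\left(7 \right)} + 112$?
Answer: $-112$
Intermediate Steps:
$N{\left(h,x \right)} = 4 + h$
$p{\left(q \right)} = 2 q \left(-8 + q\right)$ ($p{\left(q \right)} = \left(-8 + q\right) 2 q = 2 q \left(-8 + q\right)$)
$N{\left(12,-9 \right)} p{\left(7 \right)} + 112 = \left(4 + 12\right) 2 \cdot 7 \left(-8 + 7\right) + 112 = 16 \cdot 2 \cdot 7 \left(-1\right) + 112 = 16 \left(-14\right) + 112 = -224 + 112 = -112$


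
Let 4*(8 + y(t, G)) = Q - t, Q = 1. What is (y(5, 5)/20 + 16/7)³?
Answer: 16974593/2744000 ≈ 6.1861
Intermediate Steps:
y(t, G) = -31/4 - t/4 (y(t, G) = -8 + (1 - t)/4 = -8 + (¼ - t/4) = -31/4 - t/4)
(y(5, 5)/20 + 16/7)³ = ((-31/4 - ¼*5)/20 + 16/7)³ = ((-31/4 - 5/4)*(1/20) + 16*(⅐))³ = (-9*1/20 + 16/7)³ = (-9/20 + 16/7)³ = (257/140)³ = 16974593/2744000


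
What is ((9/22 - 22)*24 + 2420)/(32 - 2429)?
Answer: -20920/26367 ≈ -0.79342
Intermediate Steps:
((9/22 - 22)*24 + 2420)/(32 - 2429) = ((9*(1/22) - 22)*24 + 2420)/(-2397) = ((9/22 - 22)*24 + 2420)*(-1/2397) = (-475/22*24 + 2420)*(-1/2397) = (-5700/11 + 2420)*(-1/2397) = (20920/11)*(-1/2397) = -20920/26367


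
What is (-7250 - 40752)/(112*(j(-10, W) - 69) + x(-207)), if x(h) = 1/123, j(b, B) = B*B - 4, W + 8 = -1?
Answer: -5904246/110209 ≈ -53.573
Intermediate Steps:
W = -9 (W = -8 - 1 = -9)
j(b, B) = -4 + B**2 (j(b, B) = B**2 - 4 = -4 + B**2)
x(h) = 1/123
(-7250 - 40752)/(112*(j(-10, W) - 69) + x(-207)) = (-7250 - 40752)/(112*((-4 + (-9)**2) - 69) + 1/123) = -48002/(112*((-4 + 81) - 69) + 1/123) = -48002/(112*(77 - 69) + 1/123) = -48002/(112*8 + 1/123) = -48002/(896 + 1/123) = -48002/110209/123 = -48002*123/110209 = -5904246/110209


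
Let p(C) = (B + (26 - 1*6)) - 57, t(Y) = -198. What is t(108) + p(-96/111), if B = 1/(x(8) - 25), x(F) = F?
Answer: -3996/17 ≈ -235.06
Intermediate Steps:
B = -1/17 (B = 1/(8 - 25) = 1/(-17) = -1/17 ≈ -0.058824)
p(C) = -630/17 (p(C) = (-1/17 + (26 - 1*6)) - 57 = (-1/17 + (26 - 6)) - 57 = (-1/17 + 20) - 57 = 339/17 - 57 = -630/17)
t(108) + p(-96/111) = -198 - 630/17 = -3996/17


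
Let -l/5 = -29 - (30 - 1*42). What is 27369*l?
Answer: 2326365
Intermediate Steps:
l = 85 (l = -5*(-29 - (30 - 1*42)) = -5*(-29 - (30 - 42)) = -5*(-29 - 1*(-12)) = -5*(-29 + 12) = -5*(-17) = 85)
27369*l = 27369*85 = 2326365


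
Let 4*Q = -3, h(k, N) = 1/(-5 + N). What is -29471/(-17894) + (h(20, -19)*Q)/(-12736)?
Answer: 6005473549/3646367744 ≈ 1.6470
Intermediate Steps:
Q = -¾ (Q = (¼)*(-3) = -¾ ≈ -0.75000)
-29471/(-17894) + (h(20, -19)*Q)/(-12736) = -29471/(-17894) + (-¾/(-5 - 19))/(-12736) = -29471*(-1/17894) + (-¾/(-24))*(-1/12736) = 29471/17894 - 1/24*(-¾)*(-1/12736) = 29471/17894 + (1/32)*(-1/12736) = 29471/17894 - 1/407552 = 6005473549/3646367744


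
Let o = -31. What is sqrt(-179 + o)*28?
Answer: 28*I*sqrt(210) ≈ 405.76*I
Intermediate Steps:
sqrt(-179 + o)*28 = sqrt(-179 - 31)*28 = sqrt(-210)*28 = (I*sqrt(210))*28 = 28*I*sqrt(210)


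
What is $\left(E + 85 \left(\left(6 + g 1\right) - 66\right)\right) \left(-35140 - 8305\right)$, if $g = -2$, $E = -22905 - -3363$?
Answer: $1077957340$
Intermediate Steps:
$E = -19542$ ($E = -22905 + 3363 = -19542$)
$\left(E + 85 \left(\left(6 + g 1\right) - 66\right)\right) \left(-35140 - 8305\right) = \left(-19542 + 85 \left(\left(6 - 2\right) - 66\right)\right) \left(-35140 - 8305\right) = \left(-19542 + 85 \left(\left(6 - 2\right) - 66\right)\right) \left(-43445\right) = \left(-19542 + 85 \left(4 - 66\right)\right) \left(-43445\right) = \left(-19542 + 85 \left(-62\right)\right) \left(-43445\right) = \left(-19542 - 5270\right) \left(-43445\right) = \left(-24812\right) \left(-43445\right) = 1077957340$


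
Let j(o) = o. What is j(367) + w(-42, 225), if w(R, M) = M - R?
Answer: 634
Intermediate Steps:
j(367) + w(-42, 225) = 367 + (225 - 1*(-42)) = 367 + (225 + 42) = 367 + 267 = 634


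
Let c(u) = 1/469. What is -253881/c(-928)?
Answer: -119070189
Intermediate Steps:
c(u) = 1/469
-253881/c(-928) = -253881/1/469 = -253881*469 = -119070189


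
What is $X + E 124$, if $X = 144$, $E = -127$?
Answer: $-15604$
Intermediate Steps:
$X + E 124 = 144 - 15748 = -15604$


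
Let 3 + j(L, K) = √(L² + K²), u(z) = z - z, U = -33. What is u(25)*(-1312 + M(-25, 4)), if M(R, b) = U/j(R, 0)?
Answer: 0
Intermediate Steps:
u(z) = 0
j(L, K) = -3 + √(K² + L²) (j(L, K) = -3 + √(L² + K²) = -3 + √(K² + L²))
M(R, b) = -33/(-3 + √(R²)) (M(R, b) = -33/(-3 + √(0² + R²)) = -33/(-3 + √(0 + R²)) = -33/(-3 + √(R²)))
u(25)*(-1312 + M(-25, 4)) = 0*(-1312 - 33/(-3 + √((-25)²))) = 0*(-1312 - 33/(-3 + √625)) = 0*(-1312 - 33/(-3 + 25)) = 0*(-1312 - 33/22) = 0*(-1312 - 33*1/22) = 0*(-1312 - 3/2) = 0*(-2627/2) = 0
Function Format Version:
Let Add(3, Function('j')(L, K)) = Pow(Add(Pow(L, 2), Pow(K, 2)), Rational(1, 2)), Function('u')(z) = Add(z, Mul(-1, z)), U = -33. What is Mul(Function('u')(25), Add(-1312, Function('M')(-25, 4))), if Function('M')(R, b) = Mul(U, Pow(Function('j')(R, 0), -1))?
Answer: 0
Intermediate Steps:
Function('u')(z) = 0
Function('j')(L, K) = Add(-3, Pow(Add(Pow(K, 2), Pow(L, 2)), Rational(1, 2))) (Function('j')(L, K) = Add(-3, Pow(Add(Pow(L, 2), Pow(K, 2)), Rational(1, 2))) = Add(-3, Pow(Add(Pow(K, 2), Pow(L, 2)), Rational(1, 2))))
Function('M')(R, b) = Mul(-33, Pow(Add(-3, Pow(Pow(R, 2), Rational(1, 2))), -1)) (Function('M')(R, b) = Mul(-33, Pow(Add(-3, Pow(Add(Pow(0, 2), Pow(R, 2)), Rational(1, 2))), -1)) = Mul(-33, Pow(Add(-3, Pow(Add(0, Pow(R, 2)), Rational(1, 2))), -1)) = Mul(-33, Pow(Add(-3, Pow(Pow(R, 2), Rational(1, 2))), -1)))
Mul(Function('u')(25), Add(-1312, Function('M')(-25, 4))) = Mul(0, Add(-1312, Mul(-33, Pow(Add(-3, Pow(Pow(-25, 2), Rational(1, 2))), -1)))) = Mul(0, Add(-1312, Mul(-33, Pow(Add(-3, Pow(625, Rational(1, 2))), -1)))) = Mul(0, Add(-1312, Mul(-33, Pow(Add(-3, 25), -1)))) = Mul(0, Add(-1312, Mul(-33, Pow(22, -1)))) = Mul(0, Add(-1312, Mul(-33, Rational(1, 22)))) = Mul(0, Add(-1312, Rational(-3, 2))) = Mul(0, Rational(-2627, 2)) = 0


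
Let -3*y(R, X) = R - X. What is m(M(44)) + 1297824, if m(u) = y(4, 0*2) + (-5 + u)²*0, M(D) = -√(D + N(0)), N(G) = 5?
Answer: 3893468/3 ≈ 1.2978e+6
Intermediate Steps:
y(R, X) = -R/3 + X/3 (y(R, X) = -(R - X)/3 = -R/3 + X/3)
M(D) = -√(5 + D) (M(D) = -√(D + 5) = -√(5 + D))
m(u) = -4/3 (m(u) = (-⅓*4 + (0*2)/3) + (-5 + u)²*0 = (-4/3 + (⅓)*0) + 0 = (-4/3 + 0) + 0 = -4/3 + 0 = -4/3)
m(M(44)) + 1297824 = -4/3 + 1297824 = 3893468/3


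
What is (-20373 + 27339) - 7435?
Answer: -469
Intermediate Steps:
(-20373 + 27339) - 7435 = 6966 - 7435 = -469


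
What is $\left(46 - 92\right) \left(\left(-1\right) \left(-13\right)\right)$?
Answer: $-598$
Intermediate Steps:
$\left(46 - 92\right) \left(\left(-1\right) \left(-13\right)\right) = \left(-46\right) 13 = -598$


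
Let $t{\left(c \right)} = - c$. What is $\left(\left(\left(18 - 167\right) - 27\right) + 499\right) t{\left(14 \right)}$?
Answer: $-4522$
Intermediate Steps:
$\left(\left(\left(18 - 167\right) - 27\right) + 499\right) t{\left(14 \right)} = \left(\left(\left(18 - 167\right) - 27\right) + 499\right) \left(\left(-1\right) 14\right) = \left(\left(-149 - 27\right) + 499\right) \left(-14\right) = \left(-176 + 499\right) \left(-14\right) = 323 \left(-14\right) = -4522$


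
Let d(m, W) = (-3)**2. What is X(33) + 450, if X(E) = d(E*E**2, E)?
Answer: 459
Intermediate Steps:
d(m, W) = 9
X(E) = 9
X(33) + 450 = 9 + 450 = 459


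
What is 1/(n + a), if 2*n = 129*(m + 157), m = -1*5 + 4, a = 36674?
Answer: 1/46736 ≈ 2.1397e-5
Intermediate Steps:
m = -1 (m = -5 + 4 = -1)
n = 10062 (n = (129*(-1 + 157))/2 = (129*156)/2 = (½)*20124 = 10062)
1/(n + a) = 1/(10062 + 36674) = 1/46736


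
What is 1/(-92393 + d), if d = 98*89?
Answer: -1/83671 ≈ -1.1952e-5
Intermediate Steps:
d = 8722
1/(-92393 + d) = 1/(-92393 + 8722) = 1/(-83671) = -1/83671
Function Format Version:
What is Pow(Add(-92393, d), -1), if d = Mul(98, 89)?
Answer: Rational(-1, 83671) ≈ -1.1952e-5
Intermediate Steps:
d = 8722
Pow(Add(-92393, d), -1) = Pow(Add(-92393, 8722), -1) = Pow(-83671, -1) = Rational(-1, 83671)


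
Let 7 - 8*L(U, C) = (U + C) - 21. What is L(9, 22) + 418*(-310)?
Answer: -1036643/8 ≈ -1.2958e+5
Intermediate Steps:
L(U, C) = 7/2 - C/8 - U/8 (L(U, C) = 7/8 - ((U + C) - 21)/8 = 7/8 - ((C + U) - 21)/8 = 7/8 - (-21 + C + U)/8 = 7/8 + (21/8 - C/8 - U/8) = 7/2 - C/8 - U/8)
L(9, 22) + 418*(-310) = (7/2 - ⅛*22 - ⅛*9) + 418*(-310) = (7/2 - 11/4 - 9/8) - 129580 = -3/8 - 129580 = -1036643/8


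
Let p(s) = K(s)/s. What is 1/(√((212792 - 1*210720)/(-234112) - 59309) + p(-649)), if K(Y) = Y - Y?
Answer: -4*I*√3174446849215/1735618835 ≈ -0.0041062*I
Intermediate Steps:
K(Y) = 0
p(s) = 0 (p(s) = 0/s = 0)
1/(√((212792 - 1*210720)/(-234112) - 59309) + p(-649)) = 1/(√((212792 - 1*210720)/(-234112) - 59309) + 0) = 1/(√((212792 - 210720)*(-1/234112) - 59309) + 0) = 1/(√(2072*(-1/234112) - 59309) + 0) = 1/(√(-259/29264 - 59309) + 0) = 1/(√(-1735618835/29264) + 0) = 1/(I*√3174446849215/7316 + 0) = 1/(I*√3174446849215/7316) = -4*I*√3174446849215/1735618835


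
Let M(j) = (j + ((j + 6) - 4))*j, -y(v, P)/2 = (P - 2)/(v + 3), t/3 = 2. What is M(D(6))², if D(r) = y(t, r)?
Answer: 256/6561 ≈ 0.039018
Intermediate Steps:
t = 6 (t = 3*2 = 6)
y(v, P) = -2*(-2 + P)/(3 + v) (y(v, P) = -2*(P - 2)/(v + 3) = -2*(-2 + P)/(3 + v))
D(r) = 4/9 - 2*r/9 (D(r) = 2*(2 - r)/(3 + 6) = 2*(2 - r)/9 = 2*(⅑)*(2 - r) = 4/9 - 2*r/9)
M(j) = j*(2 + 2*j) (M(j) = (j + ((6 + j) - 4))*j = (j + (2 + j))*j = (2 + 2*j)*j = j*(2 + 2*j))
M(D(6))² = (2*(4/9 - 2/9*6)*(1 + (4/9 - 2/9*6)))² = (2*(4/9 - 4/3)*(1 + (4/9 - 4/3)))² = (2*(-8/9)*(1 - 8/9))² = (2*(-8/9)*(⅑))² = (-16/81)² = 256/6561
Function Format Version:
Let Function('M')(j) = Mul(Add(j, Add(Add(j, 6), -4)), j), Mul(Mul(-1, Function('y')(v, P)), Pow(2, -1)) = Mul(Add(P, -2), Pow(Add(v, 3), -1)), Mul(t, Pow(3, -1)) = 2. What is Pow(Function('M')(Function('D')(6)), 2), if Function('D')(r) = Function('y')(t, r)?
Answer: Rational(256, 6561) ≈ 0.039018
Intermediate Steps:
t = 6 (t = Mul(3, 2) = 6)
Function('y')(v, P) = Mul(-2, Pow(Add(3, v), -1), Add(-2, P)) (Function('y')(v, P) = Mul(-2, Mul(Add(P, -2), Pow(Add(v, 3), -1))) = Mul(-2, Mul(Add(-2, P), Pow(Add(3, v), -1))) = Mul(-2, Mul(Pow(Add(3, v), -1), Add(-2, P))) = Mul(-2, Pow(Add(3, v), -1), Add(-2, P)))
Function('D')(r) = Add(Rational(4, 9), Mul(Rational(-2, 9), r)) (Function('D')(r) = Mul(2, Pow(Add(3, 6), -1), Add(2, Mul(-1, r))) = Mul(2, Pow(9, -1), Add(2, Mul(-1, r))) = Mul(2, Rational(1, 9), Add(2, Mul(-1, r))) = Add(Rational(4, 9), Mul(Rational(-2, 9), r)))
Function('M')(j) = Mul(j, Add(2, Mul(2, j))) (Function('M')(j) = Mul(Add(j, Add(Add(6, j), -4)), j) = Mul(Add(j, Add(2, j)), j) = Mul(Add(2, Mul(2, j)), j) = Mul(j, Add(2, Mul(2, j))))
Pow(Function('M')(Function('D')(6)), 2) = Pow(Mul(2, Add(Rational(4, 9), Mul(Rational(-2, 9), 6)), Add(1, Add(Rational(4, 9), Mul(Rational(-2, 9), 6)))), 2) = Pow(Mul(2, Add(Rational(4, 9), Rational(-4, 3)), Add(1, Add(Rational(4, 9), Rational(-4, 3)))), 2) = Pow(Mul(2, Rational(-8, 9), Add(1, Rational(-8, 9))), 2) = Pow(Mul(2, Rational(-8, 9), Rational(1, 9)), 2) = Pow(Rational(-16, 81), 2) = Rational(256, 6561)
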